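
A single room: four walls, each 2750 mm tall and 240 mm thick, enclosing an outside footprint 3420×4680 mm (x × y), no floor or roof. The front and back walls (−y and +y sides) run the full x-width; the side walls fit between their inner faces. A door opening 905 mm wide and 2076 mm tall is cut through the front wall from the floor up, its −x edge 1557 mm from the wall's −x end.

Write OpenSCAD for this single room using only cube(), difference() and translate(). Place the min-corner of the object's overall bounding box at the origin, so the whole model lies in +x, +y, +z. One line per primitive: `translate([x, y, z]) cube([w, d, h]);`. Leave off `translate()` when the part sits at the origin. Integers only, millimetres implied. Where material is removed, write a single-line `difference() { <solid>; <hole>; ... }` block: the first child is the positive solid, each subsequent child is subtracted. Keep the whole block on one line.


difference() { cube([3420, 240, 2750]); translate([1557, 0, 0]) cube([905, 240, 2076]); }
translate([0, 4440, 0]) cube([3420, 240, 2750]);
translate([0, 240, 0]) cube([240, 4200, 2750]);
translate([3180, 240, 0]) cube([240, 4200, 2750]);


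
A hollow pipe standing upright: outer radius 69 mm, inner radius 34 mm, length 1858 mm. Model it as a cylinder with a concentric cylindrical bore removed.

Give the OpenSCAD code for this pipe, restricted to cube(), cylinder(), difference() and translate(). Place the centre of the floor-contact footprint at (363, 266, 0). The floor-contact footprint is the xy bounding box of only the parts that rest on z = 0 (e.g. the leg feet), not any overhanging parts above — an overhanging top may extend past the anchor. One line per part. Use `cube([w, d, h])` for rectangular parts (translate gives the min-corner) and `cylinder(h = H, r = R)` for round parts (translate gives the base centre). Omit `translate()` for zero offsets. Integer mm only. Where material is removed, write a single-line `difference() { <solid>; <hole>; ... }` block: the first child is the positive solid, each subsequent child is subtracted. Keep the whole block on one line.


difference() { translate([363, 266, 0]) cylinder(h = 1858, r = 69); translate([363, 266, 0]) cylinder(h = 1858, r = 34); }


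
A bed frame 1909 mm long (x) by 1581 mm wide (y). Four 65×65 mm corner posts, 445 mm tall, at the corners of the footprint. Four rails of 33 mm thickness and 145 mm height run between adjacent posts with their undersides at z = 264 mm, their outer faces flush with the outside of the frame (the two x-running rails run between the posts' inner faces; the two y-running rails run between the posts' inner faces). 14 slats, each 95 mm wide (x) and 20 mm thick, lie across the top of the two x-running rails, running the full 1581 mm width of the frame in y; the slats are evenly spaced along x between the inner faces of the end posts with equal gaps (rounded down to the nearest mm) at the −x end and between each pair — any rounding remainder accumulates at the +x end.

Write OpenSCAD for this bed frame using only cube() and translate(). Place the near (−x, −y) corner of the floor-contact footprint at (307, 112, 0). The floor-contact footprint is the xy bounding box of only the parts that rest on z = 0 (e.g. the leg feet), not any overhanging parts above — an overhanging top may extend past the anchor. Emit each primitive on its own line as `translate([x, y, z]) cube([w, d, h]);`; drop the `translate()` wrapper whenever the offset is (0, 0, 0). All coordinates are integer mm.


// slat z = rail_z + rail_h = 264 + 145 = 409
// slat gap = ⌊(1779 − 14·95) / 15⌋ = 29
translate([307, 112, 0]) cube([65, 65, 445]);
translate([307, 1628, 0]) cube([65, 65, 445]);
translate([2151, 112, 0]) cube([65, 65, 445]);
translate([2151, 1628, 0]) cube([65, 65, 445]);
translate([372, 112, 264]) cube([1779, 33, 145]);
translate([372, 1660, 264]) cube([1779, 33, 145]);
translate([307, 177, 264]) cube([33, 1451, 145]);
translate([2183, 177, 264]) cube([33, 1451, 145]);
translate([401, 112, 409]) cube([95, 1581, 20]);
translate([525, 112, 409]) cube([95, 1581, 20]);
translate([649, 112, 409]) cube([95, 1581, 20]);
translate([773, 112, 409]) cube([95, 1581, 20]);
translate([897, 112, 409]) cube([95, 1581, 20]);
translate([1021, 112, 409]) cube([95, 1581, 20]);
translate([1145, 112, 409]) cube([95, 1581, 20]);
translate([1269, 112, 409]) cube([95, 1581, 20]);
translate([1393, 112, 409]) cube([95, 1581, 20]);
translate([1517, 112, 409]) cube([95, 1581, 20]);
translate([1641, 112, 409]) cube([95, 1581, 20]);
translate([1765, 112, 409]) cube([95, 1581, 20]);
translate([1889, 112, 409]) cube([95, 1581, 20]);
translate([2013, 112, 409]) cube([95, 1581, 20]);


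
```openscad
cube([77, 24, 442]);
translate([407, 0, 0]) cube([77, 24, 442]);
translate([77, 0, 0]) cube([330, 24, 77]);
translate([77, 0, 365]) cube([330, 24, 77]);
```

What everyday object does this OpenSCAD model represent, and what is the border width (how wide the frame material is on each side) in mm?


A picture frame. The border width is 77 mm.

Four thin pieces enclosing a rectangular opening — a picture frame. The two full-height stiles are 442 mm tall; the top rail sits at z = 365 and is 77 mm tall, so the border above the opening is 442 − 365 = 77 mm, matching the stile x-width.


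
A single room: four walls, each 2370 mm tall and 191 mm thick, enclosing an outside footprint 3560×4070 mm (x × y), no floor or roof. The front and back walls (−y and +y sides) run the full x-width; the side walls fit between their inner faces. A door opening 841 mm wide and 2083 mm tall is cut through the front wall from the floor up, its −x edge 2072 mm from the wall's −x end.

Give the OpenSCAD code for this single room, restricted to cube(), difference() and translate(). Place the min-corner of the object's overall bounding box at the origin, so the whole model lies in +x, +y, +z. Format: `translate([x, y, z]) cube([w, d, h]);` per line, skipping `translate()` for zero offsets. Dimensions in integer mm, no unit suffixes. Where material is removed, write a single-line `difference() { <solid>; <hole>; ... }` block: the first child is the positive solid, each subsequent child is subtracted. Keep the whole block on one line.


difference() { cube([3560, 191, 2370]); translate([2072, 0, 0]) cube([841, 191, 2083]); }
translate([0, 3879, 0]) cube([3560, 191, 2370]);
translate([0, 191, 0]) cube([191, 3688, 2370]);
translate([3369, 191, 0]) cube([191, 3688, 2370]);


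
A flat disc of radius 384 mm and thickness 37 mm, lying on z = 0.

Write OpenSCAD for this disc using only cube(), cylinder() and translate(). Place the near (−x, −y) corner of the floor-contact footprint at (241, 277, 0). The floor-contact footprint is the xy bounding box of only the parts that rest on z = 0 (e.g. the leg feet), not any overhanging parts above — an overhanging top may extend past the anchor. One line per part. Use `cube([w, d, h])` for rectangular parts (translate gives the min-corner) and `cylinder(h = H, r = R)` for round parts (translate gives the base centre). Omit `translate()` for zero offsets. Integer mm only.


translate([625, 661, 0]) cylinder(h = 37, r = 384);


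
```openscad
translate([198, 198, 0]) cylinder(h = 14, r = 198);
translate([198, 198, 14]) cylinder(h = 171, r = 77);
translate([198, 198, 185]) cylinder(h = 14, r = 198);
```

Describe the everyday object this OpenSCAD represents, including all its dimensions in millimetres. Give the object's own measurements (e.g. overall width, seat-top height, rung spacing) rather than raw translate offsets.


A spool: two coaxial disc flanges of radius 198 mm and thickness 14 mm, joined by a core cylinder of radius 77 mm and height 171 mm. The lower flange rests on z = 0 and the three cylinders share a vertical axis.


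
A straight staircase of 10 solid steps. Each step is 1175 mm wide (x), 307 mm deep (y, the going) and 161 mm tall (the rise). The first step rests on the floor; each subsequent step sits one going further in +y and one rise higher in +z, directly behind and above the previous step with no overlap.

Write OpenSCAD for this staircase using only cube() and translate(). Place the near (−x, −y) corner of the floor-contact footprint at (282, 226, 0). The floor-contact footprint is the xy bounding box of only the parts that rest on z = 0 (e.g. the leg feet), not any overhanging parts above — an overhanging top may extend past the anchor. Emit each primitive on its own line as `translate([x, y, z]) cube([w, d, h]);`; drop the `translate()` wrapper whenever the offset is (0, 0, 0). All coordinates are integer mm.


translate([282, 226, 0]) cube([1175, 307, 161]);
translate([282, 533, 161]) cube([1175, 307, 161]);
translate([282, 840, 322]) cube([1175, 307, 161]);
translate([282, 1147, 483]) cube([1175, 307, 161]);
translate([282, 1454, 644]) cube([1175, 307, 161]);
translate([282, 1761, 805]) cube([1175, 307, 161]);
translate([282, 2068, 966]) cube([1175, 307, 161]);
translate([282, 2375, 1127]) cube([1175, 307, 161]);
translate([282, 2682, 1288]) cube([1175, 307, 161]);
translate([282, 2989, 1449]) cube([1175, 307, 161]);


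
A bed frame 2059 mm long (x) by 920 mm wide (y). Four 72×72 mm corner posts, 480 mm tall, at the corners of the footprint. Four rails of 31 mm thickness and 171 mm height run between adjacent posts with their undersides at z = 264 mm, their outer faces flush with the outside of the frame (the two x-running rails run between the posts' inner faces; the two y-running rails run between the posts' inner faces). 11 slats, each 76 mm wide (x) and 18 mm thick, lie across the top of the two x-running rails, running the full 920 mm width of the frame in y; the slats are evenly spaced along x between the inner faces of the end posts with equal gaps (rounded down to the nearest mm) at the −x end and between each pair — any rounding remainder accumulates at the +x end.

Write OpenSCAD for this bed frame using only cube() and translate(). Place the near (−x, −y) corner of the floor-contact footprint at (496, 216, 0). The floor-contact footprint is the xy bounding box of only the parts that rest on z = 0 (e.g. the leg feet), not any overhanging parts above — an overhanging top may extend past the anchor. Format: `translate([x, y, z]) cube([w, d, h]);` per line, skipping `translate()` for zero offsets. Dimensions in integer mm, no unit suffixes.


// slat z = rail_z + rail_h = 264 + 171 = 435
// slat gap = ⌊(1915 − 11·76) / 12⌋ = 89
translate([496, 216, 0]) cube([72, 72, 480]);
translate([496, 1064, 0]) cube([72, 72, 480]);
translate([2483, 216, 0]) cube([72, 72, 480]);
translate([2483, 1064, 0]) cube([72, 72, 480]);
translate([568, 216, 264]) cube([1915, 31, 171]);
translate([568, 1105, 264]) cube([1915, 31, 171]);
translate([496, 288, 264]) cube([31, 776, 171]);
translate([2524, 288, 264]) cube([31, 776, 171]);
translate([657, 216, 435]) cube([76, 920, 18]);
translate([822, 216, 435]) cube([76, 920, 18]);
translate([987, 216, 435]) cube([76, 920, 18]);
translate([1152, 216, 435]) cube([76, 920, 18]);
translate([1317, 216, 435]) cube([76, 920, 18]);
translate([1482, 216, 435]) cube([76, 920, 18]);
translate([1647, 216, 435]) cube([76, 920, 18]);
translate([1812, 216, 435]) cube([76, 920, 18]);
translate([1977, 216, 435]) cube([76, 920, 18]);
translate([2142, 216, 435]) cube([76, 920, 18]);
translate([2307, 216, 435]) cube([76, 920, 18]);


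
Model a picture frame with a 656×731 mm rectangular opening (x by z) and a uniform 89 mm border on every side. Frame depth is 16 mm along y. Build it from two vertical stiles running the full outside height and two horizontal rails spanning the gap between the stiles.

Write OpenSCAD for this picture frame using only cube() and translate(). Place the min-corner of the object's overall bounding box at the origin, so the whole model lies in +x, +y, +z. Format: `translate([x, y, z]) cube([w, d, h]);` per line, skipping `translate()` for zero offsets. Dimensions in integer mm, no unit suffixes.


cube([89, 16, 909]);
translate([745, 0, 0]) cube([89, 16, 909]);
translate([89, 0, 0]) cube([656, 16, 89]);
translate([89, 0, 820]) cube([656, 16, 89]);


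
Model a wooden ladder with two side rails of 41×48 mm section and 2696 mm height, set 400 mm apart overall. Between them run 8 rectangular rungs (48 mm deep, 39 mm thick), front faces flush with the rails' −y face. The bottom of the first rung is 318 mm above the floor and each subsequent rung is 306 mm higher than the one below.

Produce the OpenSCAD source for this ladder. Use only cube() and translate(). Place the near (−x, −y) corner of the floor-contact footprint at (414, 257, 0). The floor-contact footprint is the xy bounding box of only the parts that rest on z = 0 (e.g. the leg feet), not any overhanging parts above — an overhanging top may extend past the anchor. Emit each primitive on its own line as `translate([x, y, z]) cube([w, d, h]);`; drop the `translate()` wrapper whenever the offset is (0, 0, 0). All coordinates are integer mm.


translate([414, 257, 0]) cube([41, 48, 2696]);
translate([773, 257, 0]) cube([41, 48, 2696]);
translate([455, 257, 318]) cube([318, 48, 39]);
translate([455, 257, 624]) cube([318, 48, 39]);
translate([455, 257, 930]) cube([318, 48, 39]);
translate([455, 257, 1236]) cube([318, 48, 39]);
translate([455, 257, 1542]) cube([318, 48, 39]);
translate([455, 257, 1848]) cube([318, 48, 39]);
translate([455, 257, 2154]) cube([318, 48, 39]);
translate([455, 257, 2460]) cube([318, 48, 39]);


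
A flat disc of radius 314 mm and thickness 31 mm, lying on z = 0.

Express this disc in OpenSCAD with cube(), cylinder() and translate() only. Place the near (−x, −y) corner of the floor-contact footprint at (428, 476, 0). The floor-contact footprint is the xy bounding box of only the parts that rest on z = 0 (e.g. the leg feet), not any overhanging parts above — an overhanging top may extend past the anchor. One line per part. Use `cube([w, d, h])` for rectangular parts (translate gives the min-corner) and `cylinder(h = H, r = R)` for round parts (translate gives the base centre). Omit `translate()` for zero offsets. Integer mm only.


translate([742, 790, 0]) cylinder(h = 31, r = 314);


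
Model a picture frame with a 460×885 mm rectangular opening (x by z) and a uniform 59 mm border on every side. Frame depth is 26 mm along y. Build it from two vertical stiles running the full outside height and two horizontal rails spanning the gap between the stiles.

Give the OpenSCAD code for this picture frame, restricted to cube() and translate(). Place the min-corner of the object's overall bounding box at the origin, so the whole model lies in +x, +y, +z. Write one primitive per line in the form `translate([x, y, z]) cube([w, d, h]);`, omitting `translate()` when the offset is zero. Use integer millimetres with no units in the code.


cube([59, 26, 1003]);
translate([519, 0, 0]) cube([59, 26, 1003]);
translate([59, 0, 0]) cube([460, 26, 59]);
translate([59, 0, 944]) cube([460, 26, 59]);


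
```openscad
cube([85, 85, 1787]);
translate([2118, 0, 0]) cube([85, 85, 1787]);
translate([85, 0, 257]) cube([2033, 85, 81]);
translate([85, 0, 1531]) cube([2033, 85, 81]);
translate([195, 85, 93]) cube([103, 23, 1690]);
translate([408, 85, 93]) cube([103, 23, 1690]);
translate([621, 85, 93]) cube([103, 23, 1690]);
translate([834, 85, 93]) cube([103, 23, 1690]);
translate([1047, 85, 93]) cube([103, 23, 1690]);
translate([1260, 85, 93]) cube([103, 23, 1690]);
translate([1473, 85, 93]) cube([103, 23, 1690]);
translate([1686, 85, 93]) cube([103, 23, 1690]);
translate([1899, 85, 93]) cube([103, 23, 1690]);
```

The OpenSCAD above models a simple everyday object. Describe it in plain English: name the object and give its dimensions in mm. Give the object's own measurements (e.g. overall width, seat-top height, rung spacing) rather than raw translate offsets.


A fence section. Two 85×85 mm posts, 1787 mm tall, stand on the floor with a clear span of 2033 mm between their inner faces. Two horizontal rails of 85×81 mm section span the gap between the posts with their undersides at z = 257 mm and z = 1531 mm, flush with the posts' −y face. 9 pickets, each 103 mm wide, 23 mm thick and 1690 mm tall, are fixed to the +y face of the rails with their bottoms at z = 93 mm, spaced across the span with a 110 mm gap after the −x post and between neighbouring pickets, with 116 mm left before the +x post.


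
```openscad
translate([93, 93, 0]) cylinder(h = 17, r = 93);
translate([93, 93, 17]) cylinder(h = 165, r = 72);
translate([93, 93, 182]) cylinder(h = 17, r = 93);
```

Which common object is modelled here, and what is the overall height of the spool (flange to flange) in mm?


A spool. The overall height is 199 mm.

Three coaxial cylinders, large–small–large — a spool. Two 17 mm flanges and a 165 mm core give 17 + 165 + 17 = 199 mm.


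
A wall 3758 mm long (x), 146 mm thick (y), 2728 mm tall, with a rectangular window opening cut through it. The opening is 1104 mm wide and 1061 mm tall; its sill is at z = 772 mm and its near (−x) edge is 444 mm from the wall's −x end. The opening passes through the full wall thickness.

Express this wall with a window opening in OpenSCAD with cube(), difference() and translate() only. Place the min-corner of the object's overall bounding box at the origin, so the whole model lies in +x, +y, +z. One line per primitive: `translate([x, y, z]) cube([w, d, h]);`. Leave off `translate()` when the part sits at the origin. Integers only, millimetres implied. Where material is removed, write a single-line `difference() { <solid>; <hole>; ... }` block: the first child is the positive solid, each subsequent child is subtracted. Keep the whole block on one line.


difference() { cube([3758, 146, 2728]); translate([444, 0, 772]) cube([1104, 146, 1061]); }


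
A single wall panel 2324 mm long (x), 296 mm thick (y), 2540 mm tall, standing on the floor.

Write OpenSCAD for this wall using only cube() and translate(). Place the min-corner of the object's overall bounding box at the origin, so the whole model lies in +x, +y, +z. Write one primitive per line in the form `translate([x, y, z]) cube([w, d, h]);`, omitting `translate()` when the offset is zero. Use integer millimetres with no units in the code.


cube([2324, 296, 2540]);


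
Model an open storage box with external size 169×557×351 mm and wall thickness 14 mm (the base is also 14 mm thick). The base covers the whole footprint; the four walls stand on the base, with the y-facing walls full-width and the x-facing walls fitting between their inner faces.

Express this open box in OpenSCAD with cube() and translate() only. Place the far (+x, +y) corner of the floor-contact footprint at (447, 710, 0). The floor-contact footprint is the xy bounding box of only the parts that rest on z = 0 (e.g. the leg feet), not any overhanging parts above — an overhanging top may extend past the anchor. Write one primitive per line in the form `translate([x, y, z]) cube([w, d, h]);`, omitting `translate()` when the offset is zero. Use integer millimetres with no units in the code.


translate([278, 153, 0]) cube([169, 557, 14]);
translate([278, 153, 14]) cube([169, 14, 337]);
translate([278, 696, 14]) cube([169, 14, 337]);
translate([278, 167, 14]) cube([14, 529, 337]);
translate([433, 167, 14]) cube([14, 529, 337]);


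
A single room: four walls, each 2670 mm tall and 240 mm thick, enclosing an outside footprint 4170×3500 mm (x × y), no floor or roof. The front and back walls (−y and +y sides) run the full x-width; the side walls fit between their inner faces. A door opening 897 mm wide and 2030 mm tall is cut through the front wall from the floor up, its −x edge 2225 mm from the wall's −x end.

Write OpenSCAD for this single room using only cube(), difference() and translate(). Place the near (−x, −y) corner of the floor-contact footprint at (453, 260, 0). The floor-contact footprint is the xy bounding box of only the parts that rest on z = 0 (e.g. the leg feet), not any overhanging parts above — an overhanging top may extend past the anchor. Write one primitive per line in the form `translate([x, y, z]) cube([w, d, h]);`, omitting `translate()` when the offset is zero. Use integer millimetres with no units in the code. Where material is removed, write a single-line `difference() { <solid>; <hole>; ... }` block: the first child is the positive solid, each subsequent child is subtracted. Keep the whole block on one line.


difference() { translate([453, 260, 0]) cube([4170, 240, 2670]); translate([2678, 260, 0]) cube([897, 240, 2030]); }
translate([453, 3520, 0]) cube([4170, 240, 2670]);
translate([453, 500, 0]) cube([240, 3020, 2670]);
translate([4383, 500, 0]) cube([240, 3020, 2670]);


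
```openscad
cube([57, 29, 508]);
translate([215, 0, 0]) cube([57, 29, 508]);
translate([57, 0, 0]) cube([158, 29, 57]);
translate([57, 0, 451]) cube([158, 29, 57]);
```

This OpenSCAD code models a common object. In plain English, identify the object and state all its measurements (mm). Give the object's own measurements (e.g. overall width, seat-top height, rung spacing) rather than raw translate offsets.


A rectangular picture frame lying in the x–z plane (depth along y). The opening is 158 mm wide (x) by 394 mm tall (z), surrounded by a border 57 mm wide on all four sides. The frame is 29 mm deep and is made of two full-height vertical stiles with two horizontal rails fitted between them.


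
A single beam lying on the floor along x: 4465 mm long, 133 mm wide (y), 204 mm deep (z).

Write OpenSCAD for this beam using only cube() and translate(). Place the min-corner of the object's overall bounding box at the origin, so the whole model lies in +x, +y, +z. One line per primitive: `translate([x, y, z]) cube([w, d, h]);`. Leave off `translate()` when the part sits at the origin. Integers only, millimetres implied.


cube([4465, 133, 204]);


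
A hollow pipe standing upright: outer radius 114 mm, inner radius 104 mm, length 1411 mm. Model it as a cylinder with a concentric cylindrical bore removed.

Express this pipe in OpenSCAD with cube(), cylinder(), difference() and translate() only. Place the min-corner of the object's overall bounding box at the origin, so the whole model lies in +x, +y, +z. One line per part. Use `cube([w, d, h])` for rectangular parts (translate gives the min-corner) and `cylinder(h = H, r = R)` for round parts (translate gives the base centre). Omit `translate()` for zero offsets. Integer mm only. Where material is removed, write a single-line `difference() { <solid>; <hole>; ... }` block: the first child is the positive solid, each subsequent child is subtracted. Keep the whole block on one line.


difference() { translate([114, 114, 0]) cylinder(h = 1411, r = 114); translate([114, 114, 0]) cylinder(h = 1411, r = 104); }


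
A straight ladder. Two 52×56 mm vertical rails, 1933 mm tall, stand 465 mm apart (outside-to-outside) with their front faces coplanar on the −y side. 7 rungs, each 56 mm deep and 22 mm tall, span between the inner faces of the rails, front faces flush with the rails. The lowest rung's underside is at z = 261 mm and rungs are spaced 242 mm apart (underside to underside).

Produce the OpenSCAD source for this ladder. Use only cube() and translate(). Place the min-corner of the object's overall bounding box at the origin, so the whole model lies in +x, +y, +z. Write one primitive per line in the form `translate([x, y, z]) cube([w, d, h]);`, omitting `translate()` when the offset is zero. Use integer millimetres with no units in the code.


// rung span = 465 - 2*52 = 361
// rung[k] z = 261 + k*242
cube([52, 56, 1933]);
translate([413, 0, 0]) cube([52, 56, 1933]);
translate([52, 0, 261]) cube([361, 56, 22]);
translate([52, 0, 503]) cube([361, 56, 22]);
translate([52, 0, 745]) cube([361, 56, 22]);
translate([52, 0, 987]) cube([361, 56, 22]);
translate([52, 0, 1229]) cube([361, 56, 22]);
translate([52, 0, 1471]) cube([361, 56, 22]);
translate([52, 0, 1713]) cube([361, 56, 22]);


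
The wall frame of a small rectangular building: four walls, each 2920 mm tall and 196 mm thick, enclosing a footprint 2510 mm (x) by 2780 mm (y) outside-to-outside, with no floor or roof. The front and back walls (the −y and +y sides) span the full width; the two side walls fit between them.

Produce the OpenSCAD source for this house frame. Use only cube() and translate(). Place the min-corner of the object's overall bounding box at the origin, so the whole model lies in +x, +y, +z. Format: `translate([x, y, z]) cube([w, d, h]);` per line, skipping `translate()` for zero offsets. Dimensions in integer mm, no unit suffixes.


cube([2510, 196, 2920]);
translate([0, 2584, 0]) cube([2510, 196, 2920]);
translate([0, 196, 0]) cube([196, 2388, 2920]);
translate([2314, 196, 0]) cube([196, 2388, 2920]);


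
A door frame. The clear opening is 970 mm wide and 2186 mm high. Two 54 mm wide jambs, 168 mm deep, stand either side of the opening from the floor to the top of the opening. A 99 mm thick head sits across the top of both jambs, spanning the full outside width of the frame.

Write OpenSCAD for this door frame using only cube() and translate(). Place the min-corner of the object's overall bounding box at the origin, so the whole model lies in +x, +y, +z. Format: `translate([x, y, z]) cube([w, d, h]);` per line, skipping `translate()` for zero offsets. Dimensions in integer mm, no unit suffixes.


cube([54, 168, 2186]);
translate([1024, 0, 0]) cube([54, 168, 2186]);
translate([0, 0, 2186]) cube([1078, 168, 99]);


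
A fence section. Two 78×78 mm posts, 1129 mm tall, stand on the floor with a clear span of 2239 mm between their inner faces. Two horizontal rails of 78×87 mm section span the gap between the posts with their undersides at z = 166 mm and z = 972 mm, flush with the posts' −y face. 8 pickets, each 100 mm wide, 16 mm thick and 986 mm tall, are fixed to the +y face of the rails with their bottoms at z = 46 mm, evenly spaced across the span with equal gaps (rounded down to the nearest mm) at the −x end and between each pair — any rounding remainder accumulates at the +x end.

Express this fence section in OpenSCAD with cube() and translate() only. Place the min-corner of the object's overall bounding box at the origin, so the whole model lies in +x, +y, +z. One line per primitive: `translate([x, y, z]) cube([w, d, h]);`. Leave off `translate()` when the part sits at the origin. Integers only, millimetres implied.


cube([78, 78, 1129]);
translate([2317, 0, 0]) cube([78, 78, 1129]);
translate([78, 0, 166]) cube([2239, 78, 87]);
translate([78, 0, 972]) cube([2239, 78, 87]);
translate([237, 78, 46]) cube([100, 16, 986]);
translate([496, 78, 46]) cube([100, 16, 986]);
translate([755, 78, 46]) cube([100, 16, 986]);
translate([1014, 78, 46]) cube([100, 16, 986]);
translate([1273, 78, 46]) cube([100, 16, 986]);
translate([1532, 78, 46]) cube([100, 16, 986]);
translate([1791, 78, 46]) cube([100, 16, 986]);
translate([2050, 78, 46]) cube([100, 16, 986]);


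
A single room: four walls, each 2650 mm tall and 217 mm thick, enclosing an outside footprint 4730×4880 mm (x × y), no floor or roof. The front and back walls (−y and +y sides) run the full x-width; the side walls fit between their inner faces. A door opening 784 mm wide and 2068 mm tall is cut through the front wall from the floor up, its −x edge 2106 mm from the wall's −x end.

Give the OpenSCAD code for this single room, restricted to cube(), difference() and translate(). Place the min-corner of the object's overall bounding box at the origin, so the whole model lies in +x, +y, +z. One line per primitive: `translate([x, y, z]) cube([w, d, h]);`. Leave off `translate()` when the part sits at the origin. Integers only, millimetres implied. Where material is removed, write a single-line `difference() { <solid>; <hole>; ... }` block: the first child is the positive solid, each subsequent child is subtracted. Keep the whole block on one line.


difference() { cube([4730, 217, 2650]); translate([2106, 0, 0]) cube([784, 217, 2068]); }
translate([0, 4663, 0]) cube([4730, 217, 2650]);
translate([0, 217, 0]) cube([217, 4446, 2650]);
translate([4513, 217, 0]) cube([217, 4446, 2650]);


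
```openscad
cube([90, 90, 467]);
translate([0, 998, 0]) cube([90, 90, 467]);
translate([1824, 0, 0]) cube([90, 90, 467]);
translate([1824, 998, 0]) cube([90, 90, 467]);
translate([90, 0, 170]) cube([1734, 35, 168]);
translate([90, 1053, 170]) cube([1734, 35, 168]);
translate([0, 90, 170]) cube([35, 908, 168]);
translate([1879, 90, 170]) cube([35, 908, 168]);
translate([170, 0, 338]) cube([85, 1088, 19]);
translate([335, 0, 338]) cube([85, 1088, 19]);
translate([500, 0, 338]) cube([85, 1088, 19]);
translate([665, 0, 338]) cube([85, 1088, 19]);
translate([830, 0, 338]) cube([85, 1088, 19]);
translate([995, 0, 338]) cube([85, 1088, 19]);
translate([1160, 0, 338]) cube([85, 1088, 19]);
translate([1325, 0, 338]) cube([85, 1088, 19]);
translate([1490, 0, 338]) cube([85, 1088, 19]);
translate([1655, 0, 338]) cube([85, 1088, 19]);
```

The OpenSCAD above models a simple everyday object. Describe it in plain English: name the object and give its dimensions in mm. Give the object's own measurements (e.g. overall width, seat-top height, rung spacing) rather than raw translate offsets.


A bed frame 1914 mm long (x) by 1088 mm wide (y). Four 90×90 mm corner posts, 467 mm tall, at the corners of the footprint. Four rails of 35 mm thickness and 168 mm height run between adjacent posts with their undersides at z = 170 mm, their outer faces flush with the outside of the frame (the two x-running rails run between the posts' inner faces; the two y-running rails run between the posts' inner faces). 10 slats, each 85 mm wide (x) and 19 mm thick, lie across the top of the two x-running rails, running the full 1088 mm width of the frame in y; along x they sit between the end posts with a 80 mm gap after the −x posts and between neighbouring slats, leaving 84 mm before the +x posts.


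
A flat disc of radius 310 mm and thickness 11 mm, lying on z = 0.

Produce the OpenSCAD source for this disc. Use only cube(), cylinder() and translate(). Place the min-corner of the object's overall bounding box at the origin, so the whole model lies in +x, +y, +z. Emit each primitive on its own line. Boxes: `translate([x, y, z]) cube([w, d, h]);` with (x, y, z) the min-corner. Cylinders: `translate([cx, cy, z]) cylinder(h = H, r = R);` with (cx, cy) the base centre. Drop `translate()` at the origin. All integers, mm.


translate([310, 310, 0]) cylinder(h = 11, r = 310);


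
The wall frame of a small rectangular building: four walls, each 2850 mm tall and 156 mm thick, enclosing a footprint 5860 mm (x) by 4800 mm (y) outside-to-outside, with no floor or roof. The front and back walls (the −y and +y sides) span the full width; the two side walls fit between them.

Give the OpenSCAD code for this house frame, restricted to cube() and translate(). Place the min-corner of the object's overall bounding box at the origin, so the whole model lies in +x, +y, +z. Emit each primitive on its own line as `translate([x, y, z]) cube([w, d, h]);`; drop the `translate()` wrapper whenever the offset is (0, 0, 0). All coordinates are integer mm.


cube([5860, 156, 2850]);
translate([0, 4644, 0]) cube([5860, 156, 2850]);
translate([0, 156, 0]) cube([156, 4488, 2850]);
translate([5704, 156, 0]) cube([156, 4488, 2850]);


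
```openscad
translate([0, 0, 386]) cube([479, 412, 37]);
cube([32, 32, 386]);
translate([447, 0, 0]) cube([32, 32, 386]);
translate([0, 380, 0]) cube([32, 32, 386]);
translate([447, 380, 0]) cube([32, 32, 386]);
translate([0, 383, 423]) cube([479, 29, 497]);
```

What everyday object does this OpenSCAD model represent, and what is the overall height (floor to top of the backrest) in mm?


A chair. The overall height is 920 mm.

A slab on four corner posts with a tall panel at the back — a chair. The seat slab sits at z = 386 with thickness 37, and the 497 mm backrest starts at the seat top, so the overall height is 386 + 37 + 497 = 920 mm.


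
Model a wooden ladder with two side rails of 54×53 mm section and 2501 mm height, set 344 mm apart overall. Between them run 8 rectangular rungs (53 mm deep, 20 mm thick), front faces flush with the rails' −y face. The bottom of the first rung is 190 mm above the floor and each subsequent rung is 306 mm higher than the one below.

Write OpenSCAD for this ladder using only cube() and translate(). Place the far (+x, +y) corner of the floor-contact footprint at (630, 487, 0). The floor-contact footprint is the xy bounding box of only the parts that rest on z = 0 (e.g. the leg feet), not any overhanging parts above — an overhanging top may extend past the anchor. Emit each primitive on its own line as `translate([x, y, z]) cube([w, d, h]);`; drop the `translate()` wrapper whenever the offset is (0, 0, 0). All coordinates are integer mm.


translate([286, 434, 0]) cube([54, 53, 2501]);
translate([576, 434, 0]) cube([54, 53, 2501]);
translate([340, 434, 190]) cube([236, 53, 20]);
translate([340, 434, 496]) cube([236, 53, 20]);
translate([340, 434, 802]) cube([236, 53, 20]);
translate([340, 434, 1108]) cube([236, 53, 20]);
translate([340, 434, 1414]) cube([236, 53, 20]);
translate([340, 434, 1720]) cube([236, 53, 20]);
translate([340, 434, 2026]) cube([236, 53, 20]);
translate([340, 434, 2332]) cube([236, 53, 20]);


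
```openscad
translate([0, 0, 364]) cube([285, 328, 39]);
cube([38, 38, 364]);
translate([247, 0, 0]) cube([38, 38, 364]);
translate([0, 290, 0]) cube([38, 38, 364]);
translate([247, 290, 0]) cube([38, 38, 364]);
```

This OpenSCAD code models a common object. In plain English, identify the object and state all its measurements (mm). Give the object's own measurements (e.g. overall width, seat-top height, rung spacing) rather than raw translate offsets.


A simple wooden stool: a rectangular seat 285 mm (x) by 328 mm (y), 39 mm thick, top face at z = 403 mm, on four square legs, each 38×38 mm in cross-section. The legs rest on z = 0, each flush with a corner of the seat.


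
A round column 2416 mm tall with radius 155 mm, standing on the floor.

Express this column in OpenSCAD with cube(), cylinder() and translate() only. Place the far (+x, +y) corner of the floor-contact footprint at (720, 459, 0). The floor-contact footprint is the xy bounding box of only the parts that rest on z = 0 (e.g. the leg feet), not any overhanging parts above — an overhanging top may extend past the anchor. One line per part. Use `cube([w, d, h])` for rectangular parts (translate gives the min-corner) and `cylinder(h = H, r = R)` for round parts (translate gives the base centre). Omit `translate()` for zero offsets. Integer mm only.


translate([565, 304, 0]) cylinder(h = 2416, r = 155);


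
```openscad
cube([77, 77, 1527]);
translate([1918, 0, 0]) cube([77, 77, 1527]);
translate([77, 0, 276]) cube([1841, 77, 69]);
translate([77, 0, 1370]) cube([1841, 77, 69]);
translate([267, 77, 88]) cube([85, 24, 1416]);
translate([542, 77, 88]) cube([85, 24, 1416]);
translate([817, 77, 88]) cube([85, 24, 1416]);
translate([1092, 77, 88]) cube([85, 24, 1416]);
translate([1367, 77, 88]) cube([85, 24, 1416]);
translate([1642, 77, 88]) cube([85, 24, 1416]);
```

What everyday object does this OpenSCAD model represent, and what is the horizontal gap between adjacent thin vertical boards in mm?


A fence section. The picket gap is 190 mm.

Two posts, two rails, 6 pickets — a fence section. Span 1841 mm holds 6 pickets of 85 mm with 7 equal gaps: ⌊(1841 − 6·85) / 7⌋ = 190 mm.


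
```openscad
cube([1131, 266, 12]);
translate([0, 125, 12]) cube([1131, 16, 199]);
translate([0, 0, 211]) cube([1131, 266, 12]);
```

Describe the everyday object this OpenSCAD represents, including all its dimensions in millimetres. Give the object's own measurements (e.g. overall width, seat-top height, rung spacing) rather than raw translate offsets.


An I-beam lying along x, 1131 mm long. Overall section height 223 mm. Two flanges 266 mm wide (y) and 12 mm thick, one on the floor and one at the top; a web 16 mm thick runs between them, centred on the flange width.


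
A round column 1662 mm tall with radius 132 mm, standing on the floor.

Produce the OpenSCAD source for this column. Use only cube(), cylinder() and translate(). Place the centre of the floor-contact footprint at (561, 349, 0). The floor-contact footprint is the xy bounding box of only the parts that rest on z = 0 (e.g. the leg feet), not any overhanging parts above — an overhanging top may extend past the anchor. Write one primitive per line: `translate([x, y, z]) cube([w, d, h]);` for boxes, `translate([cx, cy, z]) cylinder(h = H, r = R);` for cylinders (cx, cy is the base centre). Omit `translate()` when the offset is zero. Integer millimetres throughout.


translate([561, 349, 0]) cylinder(h = 1662, r = 132);


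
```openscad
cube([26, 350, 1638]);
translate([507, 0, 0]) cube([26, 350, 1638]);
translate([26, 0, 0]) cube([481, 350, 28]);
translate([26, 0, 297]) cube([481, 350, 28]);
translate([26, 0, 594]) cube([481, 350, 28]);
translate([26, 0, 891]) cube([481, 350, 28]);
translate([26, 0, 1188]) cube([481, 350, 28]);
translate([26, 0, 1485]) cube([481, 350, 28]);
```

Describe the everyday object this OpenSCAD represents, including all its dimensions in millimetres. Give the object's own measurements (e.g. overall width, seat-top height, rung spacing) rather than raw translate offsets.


An open bookshelf. Two side panels, each 26 mm thick, 350 mm deep and 1638 mm tall, stand 533 mm apart (outside-to-outside). Between them sit 6 shelves, each 28 mm thick and 350 mm deep, spanning the full gap between the sides. The bottom shelf rests on the floor (its underside at z = 0) and the clear gap between one shelf's top and the next shelf's underside is 269 mm.


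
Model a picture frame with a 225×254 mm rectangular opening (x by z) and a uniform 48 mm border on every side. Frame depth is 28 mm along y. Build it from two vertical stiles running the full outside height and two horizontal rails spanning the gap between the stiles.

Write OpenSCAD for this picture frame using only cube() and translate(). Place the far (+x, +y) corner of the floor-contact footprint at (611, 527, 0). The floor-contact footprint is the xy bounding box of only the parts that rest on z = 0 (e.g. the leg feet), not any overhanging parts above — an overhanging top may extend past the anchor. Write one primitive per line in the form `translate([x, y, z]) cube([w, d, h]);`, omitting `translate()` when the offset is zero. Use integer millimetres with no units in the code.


translate([290, 499, 0]) cube([48, 28, 350]);
translate([563, 499, 0]) cube([48, 28, 350]);
translate([338, 499, 0]) cube([225, 28, 48]);
translate([338, 499, 302]) cube([225, 28, 48]);


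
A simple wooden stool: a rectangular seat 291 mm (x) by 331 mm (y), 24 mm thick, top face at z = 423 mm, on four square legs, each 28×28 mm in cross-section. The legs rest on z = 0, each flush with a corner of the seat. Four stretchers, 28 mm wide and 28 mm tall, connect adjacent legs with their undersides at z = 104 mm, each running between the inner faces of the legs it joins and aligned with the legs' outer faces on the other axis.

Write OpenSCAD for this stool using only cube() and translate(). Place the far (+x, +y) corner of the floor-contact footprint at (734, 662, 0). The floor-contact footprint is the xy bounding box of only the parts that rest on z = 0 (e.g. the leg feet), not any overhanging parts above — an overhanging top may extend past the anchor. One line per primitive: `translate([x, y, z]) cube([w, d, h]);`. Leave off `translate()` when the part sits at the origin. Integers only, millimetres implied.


// leg_h = 423 - 24 = 399
// stretcher span = 291 - 2*28 = 235
translate([443, 331, 399]) cube([291, 331, 24]);
translate([443, 331, 0]) cube([28, 28, 399]);
translate([706, 331, 0]) cube([28, 28, 399]);
translate([443, 634, 0]) cube([28, 28, 399]);
translate([706, 634, 0]) cube([28, 28, 399]);
translate([471, 331, 104]) cube([235, 28, 28]);
translate([471, 634, 104]) cube([235, 28, 28]);
translate([443, 359, 104]) cube([28, 275, 28]);
translate([706, 359, 104]) cube([28, 275, 28]);
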